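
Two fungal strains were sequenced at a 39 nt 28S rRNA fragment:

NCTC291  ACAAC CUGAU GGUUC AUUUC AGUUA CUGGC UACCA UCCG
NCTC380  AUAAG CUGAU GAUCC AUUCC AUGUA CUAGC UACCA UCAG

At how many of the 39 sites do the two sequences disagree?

Differing sites — 2:C/U; 5:C/G; 12:G/A; 14:U/C; 19:U/C; 22:G/U; 23:U/G; 28:G/A; 38:C/A.
That gives 9 mismatches out of 39 aligned sites, so the Hamming distance is 9.

9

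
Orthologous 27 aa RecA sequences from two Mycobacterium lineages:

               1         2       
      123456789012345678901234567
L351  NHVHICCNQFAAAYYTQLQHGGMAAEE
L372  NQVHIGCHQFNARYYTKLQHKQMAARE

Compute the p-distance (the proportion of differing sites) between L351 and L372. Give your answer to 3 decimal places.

0.333

Differing sites — 2:H/Q; 6:C/G; 8:N/H; 11:A/N; 13:A/R; 17:Q/K; 21:G/K; 22:G/Q; 26:E/R.
There are 9 differences over 27 sites, so p = 9/27 = 0.333.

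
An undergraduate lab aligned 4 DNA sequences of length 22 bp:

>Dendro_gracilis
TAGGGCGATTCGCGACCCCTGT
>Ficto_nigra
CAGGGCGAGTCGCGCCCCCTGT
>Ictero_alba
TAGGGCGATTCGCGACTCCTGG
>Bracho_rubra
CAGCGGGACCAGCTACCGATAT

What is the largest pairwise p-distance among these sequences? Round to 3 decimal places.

0.545

Pairwise Hamming distances:
  Dendro_gracilis vs Ficto_nigra: 3
  Dendro_gracilis vs Ictero_alba: 2
  Dendro_gracilis vs Bracho_rubra: 10
  Ficto_nigra vs Ictero_alba: 5
  Ficto_nigra vs Bracho_rubra: 10
  Ictero_alba vs Bracho_rubra: 12
The largest is 12 mismatches, between Ictero_alba and Bracho_rubra; p = 12/22 = 0.545.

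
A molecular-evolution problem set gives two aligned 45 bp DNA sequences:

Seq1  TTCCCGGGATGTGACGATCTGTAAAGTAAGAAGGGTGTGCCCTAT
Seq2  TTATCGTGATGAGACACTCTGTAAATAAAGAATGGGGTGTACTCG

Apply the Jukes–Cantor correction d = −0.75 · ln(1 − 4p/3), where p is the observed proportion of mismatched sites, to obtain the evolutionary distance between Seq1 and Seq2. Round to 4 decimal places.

Differing sites — 3:C/A; 4:C/T; 7:G/T; 12:T/A; 16:G/A; 17:A/C; 26:G/T; 27:T/A; 33:G/T; 36:T/G; 40:C/T; 41:C/A; 44:A/C; 45:T/G.
p = 14/45 = 0.311111.
d = −0.75 · ln(1 − (4/3)·0.311111) = −0.75 · ln(0.585185) = −0.75 · (-0.535827) = 0.4019.

0.4019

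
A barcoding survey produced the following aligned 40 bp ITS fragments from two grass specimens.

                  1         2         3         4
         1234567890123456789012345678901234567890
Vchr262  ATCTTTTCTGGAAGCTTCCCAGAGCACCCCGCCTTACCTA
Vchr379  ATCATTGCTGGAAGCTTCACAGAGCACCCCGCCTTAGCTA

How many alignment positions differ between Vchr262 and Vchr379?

4

The sequences differ at positions 4 (T/A), 7 (T/G), 19 (C/A), 37 (C/G).
That gives 4 mismatches out of 40 aligned sites, so the Hamming distance is 4.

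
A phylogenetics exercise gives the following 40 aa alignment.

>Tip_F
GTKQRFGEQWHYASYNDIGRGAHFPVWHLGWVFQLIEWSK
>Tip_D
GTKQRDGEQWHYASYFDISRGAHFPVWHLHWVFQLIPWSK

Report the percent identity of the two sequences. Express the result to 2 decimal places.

87.50%

Mismatches occur at site 6 (F/D), site 16 (N/F), site 19 (G/S), site 30 (G/H), site 37 (E/P).
35 of the 40 sites match, so the percent identity is 35/40 × 100 = 87.50%.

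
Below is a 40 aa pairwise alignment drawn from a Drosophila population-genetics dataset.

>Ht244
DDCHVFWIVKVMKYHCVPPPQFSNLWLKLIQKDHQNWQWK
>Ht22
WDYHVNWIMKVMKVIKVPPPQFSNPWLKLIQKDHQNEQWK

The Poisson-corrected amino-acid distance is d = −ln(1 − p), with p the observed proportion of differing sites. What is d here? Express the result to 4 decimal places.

Differing sites — 1:D/W; 3:C/Y; 6:F/N; 9:V/M; 14:Y/V; 15:H/I; 16:C/K; 25:L/P; 37:W/E.
p = 9/40 = 0.225000.
d = −ln(1 − 0.225000) = −ln(0.775000) = 0.2549.

0.2549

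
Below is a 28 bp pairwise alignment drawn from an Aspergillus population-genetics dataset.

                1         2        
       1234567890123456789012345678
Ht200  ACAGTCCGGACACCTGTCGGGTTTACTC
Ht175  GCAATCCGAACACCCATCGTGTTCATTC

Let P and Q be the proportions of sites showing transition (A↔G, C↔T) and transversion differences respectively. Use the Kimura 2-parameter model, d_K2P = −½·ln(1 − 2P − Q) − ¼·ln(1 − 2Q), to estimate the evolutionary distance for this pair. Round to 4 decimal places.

Differing sites — 1:A/G (Ti); 4:G/A (Ti); 9:G/A (Ti); 15:T/C (Ti); 16:G/A (Ti); 20:G/T (Tv); 24:T/C (Ti); 26:C/T (Ti).
Of the 8 differences, 7 transitions and 1 transversion over 28 sites: P = 7/28 = 0.250000, Q = 1/28 = 0.035714.
d = −0.5·ln(0.464286) − 0.25·ln(0.928572) = −0.5·(-0.767255) − 0.25·(-0.074107) = 0.4022.

0.4022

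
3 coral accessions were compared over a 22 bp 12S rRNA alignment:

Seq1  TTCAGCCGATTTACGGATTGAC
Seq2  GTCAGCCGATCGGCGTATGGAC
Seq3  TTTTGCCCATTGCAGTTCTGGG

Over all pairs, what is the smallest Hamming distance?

6

Pairwise Hamming distances:
  Seq1 vs Seq2: 6
  Seq1 vs Seq3: 11
  Seq2 vs Seq3: 12
The smallest is 6, between Seq1 and Seq2.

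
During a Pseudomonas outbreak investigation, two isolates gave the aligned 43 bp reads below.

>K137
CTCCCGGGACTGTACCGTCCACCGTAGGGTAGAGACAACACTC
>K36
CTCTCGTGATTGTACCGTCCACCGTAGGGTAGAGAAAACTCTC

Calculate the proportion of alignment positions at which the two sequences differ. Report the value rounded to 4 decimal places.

Mismatches occur at site 4 (C→T), site 7 (G→T), site 10 (C→T), site 36 (C→A), site 40 (A→T).
There are 5 differences over 43 sites, so p = 5/43 = 0.1163.

0.1163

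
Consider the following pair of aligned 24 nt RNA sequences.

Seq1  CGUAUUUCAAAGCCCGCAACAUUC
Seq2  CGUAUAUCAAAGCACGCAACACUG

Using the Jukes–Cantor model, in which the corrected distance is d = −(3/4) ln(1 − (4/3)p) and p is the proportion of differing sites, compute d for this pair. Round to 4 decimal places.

Mismatches occur at site 6 (U/A), site 14 (C/A), site 22 (U/C), site 24 (C/G).
p = 4/24 = 0.166667.
d = −0.75 · ln(1 − (4/3)·0.166667) = −0.75 · ln(0.777777) = −0.75 · (-0.251315) = 0.1885.

0.1885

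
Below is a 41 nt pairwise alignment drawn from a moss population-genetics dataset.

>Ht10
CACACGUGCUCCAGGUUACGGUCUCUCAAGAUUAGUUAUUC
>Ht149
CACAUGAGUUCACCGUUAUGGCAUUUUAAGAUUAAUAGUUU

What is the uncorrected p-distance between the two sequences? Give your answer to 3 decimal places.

Mismatches occur at site 5 (C↔U), site 7 (U↔A), site 9 (C↔U), site 12 (C↔A), site 13 (A↔C), site 14 (G↔C), site 19 (C↔U), site 22 (U↔C), site 23 (C↔A), site 25 (C↔U), site 27 (C↔U), site 35 (G↔A), site 37 (U↔A), site 38 (A↔G), site 41 (C↔U).
There are 15 differences over 41 sites, so p = 15/41 = 0.366.

0.366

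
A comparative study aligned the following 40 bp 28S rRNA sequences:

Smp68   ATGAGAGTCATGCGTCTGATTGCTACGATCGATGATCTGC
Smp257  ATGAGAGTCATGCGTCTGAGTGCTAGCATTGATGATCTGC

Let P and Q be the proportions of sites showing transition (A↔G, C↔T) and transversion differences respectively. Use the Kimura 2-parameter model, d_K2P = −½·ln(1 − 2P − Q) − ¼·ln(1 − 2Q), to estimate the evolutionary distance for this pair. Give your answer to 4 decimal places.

0.1074

Differing sites — 20:T/G (Tv); 26:C/G (Tv); 27:G/C (Tv); 30:C/T (Ti).
Of the 4 differences, 1 transition and 3 transversions over 40 sites: P = 1/40 = 0.025000, Q = 3/40 = 0.075000.
d = −0.5·ln(0.875000) − 0.25·ln(0.850000) = −0.5·(-0.133531) − 0.25·(-0.162519) = 0.1074.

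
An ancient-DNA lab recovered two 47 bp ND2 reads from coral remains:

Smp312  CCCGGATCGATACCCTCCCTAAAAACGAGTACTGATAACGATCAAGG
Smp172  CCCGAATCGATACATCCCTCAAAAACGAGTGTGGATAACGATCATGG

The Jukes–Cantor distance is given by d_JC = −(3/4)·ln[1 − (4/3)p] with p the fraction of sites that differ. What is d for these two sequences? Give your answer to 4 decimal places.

0.2502

The sequences differ at positions 5 (G/A), 14 (C/A), 15 (C/T), 16 (T/C), 19 (C/T), 20 (T/C), 31 (A/G), 32 (C/T), 33 (T/G), 45 (A/T).
p = 10/47 = 0.212766.
d = −0.75 · ln(1 − (4/3)·0.212766) = −0.75 · ln(0.716312) = −0.75 · (-0.333639) = 0.2502.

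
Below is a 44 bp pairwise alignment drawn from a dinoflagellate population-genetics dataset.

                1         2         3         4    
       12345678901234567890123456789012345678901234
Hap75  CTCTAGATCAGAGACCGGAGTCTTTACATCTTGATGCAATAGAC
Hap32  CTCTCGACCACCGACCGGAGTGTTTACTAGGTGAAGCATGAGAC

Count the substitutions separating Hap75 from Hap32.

The sequences differ at positions 5 (A/C), 8 (T/C), 11 (G/C), 12 (A/C), 22 (C/G), 28 (A/T), 29 (T/A), 30 (C/G), 31 (T/G), 35 (T/A), 39 (A/T), 40 (T/G).
That gives 12 mismatches out of 44 aligned sites, so the Hamming distance is 12.

12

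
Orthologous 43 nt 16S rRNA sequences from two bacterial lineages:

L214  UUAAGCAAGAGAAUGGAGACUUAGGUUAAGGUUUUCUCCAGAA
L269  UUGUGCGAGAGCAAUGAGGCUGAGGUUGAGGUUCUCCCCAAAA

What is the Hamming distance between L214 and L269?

12

Mismatches occur at site 3 (A/G), site 4 (A/U), site 7 (A/G), site 12 (A/C), site 14 (U/A), site 15 (G/U), site 19 (A/G), site 22 (U/G), site 28 (A/G), site 34 (U/C), site 37 (U/C), site 41 (G/A).
That gives 12 mismatches out of 43 aligned sites, so the Hamming distance is 12.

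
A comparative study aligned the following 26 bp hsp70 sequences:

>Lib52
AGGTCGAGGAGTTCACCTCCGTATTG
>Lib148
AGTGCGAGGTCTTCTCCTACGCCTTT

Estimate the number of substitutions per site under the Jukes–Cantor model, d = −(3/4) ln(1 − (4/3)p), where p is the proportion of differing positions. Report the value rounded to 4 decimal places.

0.4643

The sequences differ at positions 3 (G/T), 4 (T/G), 10 (A/T), 11 (G/C), 15 (A/T), 19 (C/A), 22 (T/C), 23 (A/C), 26 (G/T).
p = 9/26 = 0.346154.
d = −0.75 · ln(1 − (4/3)·0.346154) = −0.75 · ln(0.538461) = −0.75 · (-0.619040) = 0.4643.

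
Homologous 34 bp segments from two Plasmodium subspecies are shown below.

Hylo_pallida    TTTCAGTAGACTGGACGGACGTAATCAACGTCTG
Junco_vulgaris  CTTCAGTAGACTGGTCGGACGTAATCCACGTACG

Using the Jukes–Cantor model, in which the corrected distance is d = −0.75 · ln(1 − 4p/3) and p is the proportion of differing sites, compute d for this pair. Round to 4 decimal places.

Mismatches occur at site 1 (T→C), site 15 (A→T), site 27 (A→C), site 32 (C→A), site 33 (T→C).
p = 5/34 = 0.147059.
d = −0.75 · ln(1 − (4/3)·0.147059) = −0.75 · ln(0.803921) = −0.75 · (-0.218254) = 0.1637.

0.1637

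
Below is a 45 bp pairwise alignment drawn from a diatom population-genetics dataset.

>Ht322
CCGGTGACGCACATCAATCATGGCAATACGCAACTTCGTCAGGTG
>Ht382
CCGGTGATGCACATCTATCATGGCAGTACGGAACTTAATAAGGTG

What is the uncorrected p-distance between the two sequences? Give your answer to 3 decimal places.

Mismatches occur at site 8 (C/T), site 16 (A/T), site 26 (A/G), site 31 (C/G), site 37 (C/A), site 38 (G/A), site 40 (C/A).
There are 7 differences over 45 sites, so p = 7/45 = 0.156.

0.156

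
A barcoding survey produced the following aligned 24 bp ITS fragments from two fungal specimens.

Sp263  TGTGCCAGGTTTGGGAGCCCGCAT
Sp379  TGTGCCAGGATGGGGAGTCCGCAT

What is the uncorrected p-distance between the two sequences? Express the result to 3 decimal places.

Mismatches occur at site 10 (T→A), site 12 (T→G), site 18 (C→T).
There are 3 differences over 24 sites, so p = 3/24 = 0.125.

0.125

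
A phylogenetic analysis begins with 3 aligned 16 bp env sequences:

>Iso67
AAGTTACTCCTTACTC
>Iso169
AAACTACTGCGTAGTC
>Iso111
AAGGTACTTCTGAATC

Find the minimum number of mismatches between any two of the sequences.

Pairwise Hamming distances:
  Iso67 vs Iso169: 5
  Iso67 vs Iso111: 4
  Iso169 vs Iso111: 6
The smallest is 4, between Iso67 and Iso111.

4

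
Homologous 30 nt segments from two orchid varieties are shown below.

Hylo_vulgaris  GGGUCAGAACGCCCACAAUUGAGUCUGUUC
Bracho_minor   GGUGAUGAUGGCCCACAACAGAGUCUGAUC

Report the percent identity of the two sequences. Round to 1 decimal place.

70.0%

The sequences differ at positions 3 (G/U), 4 (U/G), 5 (C/A), 6 (A/U), 9 (A/U), 10 (C/G), 19 (U/C), 20 (U/A), 28 (U/A).
21 of the 30 sites match, so the percent identity is 21/30 × 100 = 70.0%.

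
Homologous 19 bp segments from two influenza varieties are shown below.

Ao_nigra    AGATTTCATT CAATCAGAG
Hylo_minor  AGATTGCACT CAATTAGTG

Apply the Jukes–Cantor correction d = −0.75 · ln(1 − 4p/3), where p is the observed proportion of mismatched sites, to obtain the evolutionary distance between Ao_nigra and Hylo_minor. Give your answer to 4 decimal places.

Mismatches occur at site 6 (T↔G), site 9 (T↔C), site 15 (C↔T), site 18 (A↔T).
p = 4/19 = 0.210526.
d = −0.75 · ln(1 − (4/3)·0.210526) = −0.75 · ln(0.719299) = −0.75 · (-0.329478) = 0.2471.

0.2471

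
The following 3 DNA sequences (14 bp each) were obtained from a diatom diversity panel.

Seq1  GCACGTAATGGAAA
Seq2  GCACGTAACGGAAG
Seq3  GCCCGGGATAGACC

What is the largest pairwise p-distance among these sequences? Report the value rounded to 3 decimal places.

Pairwise Hamming distances:
  Seq1 vs Seq2: 2
  Seq1 vs Seq3: 6
  Seq2 vs Seq3: 7
The largest is 7 mismatches, between Seq2 and Seq3; p = 7/14 = 0.500.

0.500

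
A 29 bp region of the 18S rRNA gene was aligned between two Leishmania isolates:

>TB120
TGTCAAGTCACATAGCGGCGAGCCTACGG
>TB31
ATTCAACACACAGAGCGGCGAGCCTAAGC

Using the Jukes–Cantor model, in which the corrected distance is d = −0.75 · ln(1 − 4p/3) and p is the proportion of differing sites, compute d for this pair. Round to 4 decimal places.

Mismatches occur at site 1 (T→A), site 2 (G→T), site 7 (G→C), site 8 (T→A), site 13 (T→G), site 27 (C→A), site 29 (G→C).
p = 7/29 = 0.241379.
d = −0.75 · ln(1 − (4/3)·0.241379) = −0.75 · ln(0.678161) = −0.75 · (-0.388371) = 0.2913.

0.2913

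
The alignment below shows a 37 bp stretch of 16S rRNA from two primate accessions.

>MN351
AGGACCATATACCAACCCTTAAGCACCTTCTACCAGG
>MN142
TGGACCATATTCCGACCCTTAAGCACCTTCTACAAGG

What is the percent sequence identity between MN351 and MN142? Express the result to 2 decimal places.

89.19%

The sequences differ at positions 1 (A/T), 11 (A/T), 14 (A/G), 34 (C/A).
33 of the 37 sites match, so the percent identity is 33/37 × 100 = 89.19%.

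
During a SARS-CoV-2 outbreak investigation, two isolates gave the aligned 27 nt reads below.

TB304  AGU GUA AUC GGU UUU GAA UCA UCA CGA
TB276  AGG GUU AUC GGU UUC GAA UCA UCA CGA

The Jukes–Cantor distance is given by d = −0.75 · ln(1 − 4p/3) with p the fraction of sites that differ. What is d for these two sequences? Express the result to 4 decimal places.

0.1203

Differing sites — 3:U/G; 6:A/U; 15:U/C.
p = 3/27 = 0.111111.
d = −0.75 · ln(1 − (4/3)·0.111111) = −0.75 · ln(0.851852) = −0.75 · (-0.160342) = 0.1203.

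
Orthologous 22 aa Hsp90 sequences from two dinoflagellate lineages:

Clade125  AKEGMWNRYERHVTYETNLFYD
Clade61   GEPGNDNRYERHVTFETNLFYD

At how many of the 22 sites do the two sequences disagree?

6

Differing sites — 1:A/G; 2:K/E; 3:E/P; 5:M/N; 6:W/D; 15:Y/F.
That gives 6 mismatches out of 22 aligned sites, so the Hamming distance is 6.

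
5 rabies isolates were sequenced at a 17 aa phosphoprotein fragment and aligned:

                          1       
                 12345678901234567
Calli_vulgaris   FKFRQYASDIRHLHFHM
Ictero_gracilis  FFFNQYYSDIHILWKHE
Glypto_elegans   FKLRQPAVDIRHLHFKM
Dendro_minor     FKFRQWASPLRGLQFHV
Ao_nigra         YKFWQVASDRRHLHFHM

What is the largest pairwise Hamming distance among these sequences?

12

Pairwise Hamming distances:
  Calli_vulgaris vs Ictero_gracilis: 8
  Calli_vulgaris vs Glypto_elegans: 4
  Calli_vulgaris vs Dendro_minor: 6
  Calli_vulgaris vs Ao_nigra: 4
  Ictero_gracilis vs Glypto_elegans: 12
  Ictero_gracilis vs Dendro_minor: 11
  Ictero_gracilis vs Ao_nigra: 11
  Glypto_elegans vs Dendro_minor: 9
  Glypto_elegans vs Ao_nigra: 7
  Dendro_minor vs Ao_nigra: 8
The largest is 12, between Ictero_gracilis and Glypto_elegans.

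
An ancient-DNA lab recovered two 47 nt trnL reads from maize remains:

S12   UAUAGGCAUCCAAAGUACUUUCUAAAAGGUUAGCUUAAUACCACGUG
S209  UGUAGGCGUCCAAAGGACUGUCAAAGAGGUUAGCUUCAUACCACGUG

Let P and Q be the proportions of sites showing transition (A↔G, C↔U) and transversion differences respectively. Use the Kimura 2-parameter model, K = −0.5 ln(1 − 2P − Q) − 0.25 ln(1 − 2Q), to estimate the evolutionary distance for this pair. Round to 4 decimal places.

0.1663

Mismatches occur at site 2 (A→G, transition), site 8 (A→G, transition), site 16 (U→G, transversion), site 20 (U→G, transversion), site 23 (U→A, transversion), site 26 (A→G, transition), site 37 (A→C, transversion).
Of the 7 differences, 3 transitions and 4 transversions over 47 sites: P = 3/47 = 0.063830, Q = 4/47 = 0.085106.
d = −0.5·ln(0.787234) − 0.25·ln(0.829788) = −0.5·(-0.239230) − 0.25·(-0.186585) = 0.1663.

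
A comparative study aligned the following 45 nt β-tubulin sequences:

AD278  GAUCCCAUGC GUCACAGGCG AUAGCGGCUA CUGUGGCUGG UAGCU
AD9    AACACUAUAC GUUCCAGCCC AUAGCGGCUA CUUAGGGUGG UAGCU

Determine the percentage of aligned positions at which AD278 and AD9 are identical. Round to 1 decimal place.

Differing sites — 1:G/A; 3:U/C; 4:C/A; 6:C/U; 9:G/A; 13:C/U; 14:A/C; 18:G/C; 20:G/C; 33:G/U; 34:U/A; 37:C/G.
33 of the 45 sites match, so the percent identity is 33/45 × 100 = 73.3%.

73.3%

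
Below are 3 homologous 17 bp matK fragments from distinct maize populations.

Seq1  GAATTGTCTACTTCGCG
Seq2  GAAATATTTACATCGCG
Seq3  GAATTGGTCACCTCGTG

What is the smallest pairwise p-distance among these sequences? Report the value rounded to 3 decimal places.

Pairwise Hamming distances:
  Seq1 vs Seq2: 4
  Seq1 vs Seq3: 5
  Seq2 vs Seq3: 6
The smallest is 4 mismatches, between Seq1 and Seq2; p = 4/17 = 0.235.

0.235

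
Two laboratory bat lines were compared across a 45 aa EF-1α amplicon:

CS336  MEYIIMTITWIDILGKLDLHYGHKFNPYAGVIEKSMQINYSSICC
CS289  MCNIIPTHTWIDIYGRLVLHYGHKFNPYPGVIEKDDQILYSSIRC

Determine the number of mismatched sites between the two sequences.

12

Mismatches occur at site 2 (E→C), site 3 (Y→N), site 6 (M→P), site 8 (I→H), site 14 (L→Y), site 16 (K→R), site 18 (D→V), site 29 (A→P), site 35 (S→D), site 36 (M→D), site 39 (N→L), site 44 (C→R).
That gives 12 mismatches out of 45 aligned sites, so the Hamming distance is 12.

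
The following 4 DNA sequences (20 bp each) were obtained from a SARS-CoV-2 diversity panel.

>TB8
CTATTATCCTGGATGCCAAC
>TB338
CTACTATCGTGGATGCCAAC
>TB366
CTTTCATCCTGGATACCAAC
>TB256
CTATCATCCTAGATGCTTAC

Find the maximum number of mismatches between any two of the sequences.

6

Pairwise Hamming distances:
  TB8 vs TB338: 2
  TB8 vs TB366: 3
  TB8 vs TB256: 4
  TB338 vs TB366: 5
  TB338 vs TB256: 6
  TB366 vs TB256: 5
The largest is 6, between TB338 and TB256.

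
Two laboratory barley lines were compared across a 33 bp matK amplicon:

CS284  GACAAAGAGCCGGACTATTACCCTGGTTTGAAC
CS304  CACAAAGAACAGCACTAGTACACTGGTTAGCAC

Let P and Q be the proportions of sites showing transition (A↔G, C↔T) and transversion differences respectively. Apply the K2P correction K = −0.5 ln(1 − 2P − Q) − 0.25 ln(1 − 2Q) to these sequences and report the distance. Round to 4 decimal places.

Mismatches occur at site 1 (G→C, transversion), site 9 (G→A, transition), site 11 (C→A, transversion), site 13 (G→C, transversion), site 18 (T→G, transversion), site 22 (C→A, transversion), site 29 (T→A, transversion), site 31 (A→C, transversion).
Of the 8 differences, 1 transition and 7 transversions over 33 sites: P = 1/33 = 0.030303, Q = 7/33 = 0.212121.
d = −0.5·ln(0.727273) − 0.25·ln(0.575758) = −0.5·(-0.318453) − 0.25·(-0.552068) = 0.2972.

0.2972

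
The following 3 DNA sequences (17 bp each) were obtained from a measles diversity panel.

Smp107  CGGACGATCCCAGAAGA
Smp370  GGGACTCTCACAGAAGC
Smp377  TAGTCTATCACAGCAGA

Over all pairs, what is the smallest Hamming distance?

5

Pairwise Hamming distances:
  Smp107 vs Smp370: 5
  Smp107 vs Smp377: 6
  Smp370 vs Smp377: 6
The smallest is 5, between Smp107 and Smp370.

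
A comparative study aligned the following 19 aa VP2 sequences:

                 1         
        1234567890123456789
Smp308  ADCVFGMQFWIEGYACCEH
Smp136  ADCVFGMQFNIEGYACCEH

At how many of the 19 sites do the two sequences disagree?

1

A single mismatch occurs at site 10 (W↔N).
That gives 1 mismatch out of 19 aligned sites, so the Hamming distance is 1.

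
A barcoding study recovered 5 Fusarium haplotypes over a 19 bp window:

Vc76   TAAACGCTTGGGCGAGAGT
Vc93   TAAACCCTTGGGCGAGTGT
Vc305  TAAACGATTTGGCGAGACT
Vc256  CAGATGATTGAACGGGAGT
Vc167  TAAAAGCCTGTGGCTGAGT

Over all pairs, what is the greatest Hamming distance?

Pairwise Hamming distances:
  Vc76 vs Vc93: 2
  Vc76 vs Vc305: 3
  Vc76 vs Vc256: 7
  Vc76 vs Vc167: 6
  Vc93 vs Vc305: 5
  Vc93 vs Vc256: 9
  Vc93 vs Vc167: 8
  Vc305 vs Vc256: 8
  Vc305 vs Vc167: 9
  Vc256 vs Vc167: 10
The largest is 10, between Vc256 and Vc167.

10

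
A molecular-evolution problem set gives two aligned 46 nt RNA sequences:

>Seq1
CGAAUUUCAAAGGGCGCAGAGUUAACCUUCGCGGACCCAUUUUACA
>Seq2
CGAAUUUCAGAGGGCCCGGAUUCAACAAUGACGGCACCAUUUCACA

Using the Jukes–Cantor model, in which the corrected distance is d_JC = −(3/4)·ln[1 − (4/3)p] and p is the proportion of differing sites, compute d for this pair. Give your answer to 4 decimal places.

0.3206

Mismatches occur at site 10 (A↔G), site 16 (G↔C), site 18 (A↔G), site 21 (G↔U), site 23 (U↔C), site 27 (C↔A), site 28 (U↔A), site 30 (C↔G), site 31 (G↔A), site 35 (A↔C), site 36 (C↔A), site 43 (U↔C).
p = 12/46 = 0.260870.
d = −0.75 · ln(1 − (4/3)·0.260870) = −0.75 · ln(0.652173) = −0.75 · (-0.427445) = 0.3206.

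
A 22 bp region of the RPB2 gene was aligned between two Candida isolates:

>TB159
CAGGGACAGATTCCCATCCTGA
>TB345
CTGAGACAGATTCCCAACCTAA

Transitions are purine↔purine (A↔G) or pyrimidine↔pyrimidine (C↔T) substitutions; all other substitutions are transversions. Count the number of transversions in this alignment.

Mismatches occur at site 2 (A↔T, transversion), site 4 (G↔A, transition), site 17 (T↔A, transversion), site 21 (G↔A, transition).
Of the 4 differences, 2 transitions and 2 transversions, so the answer is 2.

2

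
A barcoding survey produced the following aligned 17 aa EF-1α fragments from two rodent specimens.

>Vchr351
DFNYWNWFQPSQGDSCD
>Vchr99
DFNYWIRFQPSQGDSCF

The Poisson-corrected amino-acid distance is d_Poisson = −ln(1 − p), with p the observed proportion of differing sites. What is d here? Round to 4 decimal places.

0.1942

Differing sites — 6:N/I; 7:W/R; 17:D/F.
p = 3/17 = 0.176471.
d = −ln(1 − 0.176471) = −ln(0.823529) = 0.1942.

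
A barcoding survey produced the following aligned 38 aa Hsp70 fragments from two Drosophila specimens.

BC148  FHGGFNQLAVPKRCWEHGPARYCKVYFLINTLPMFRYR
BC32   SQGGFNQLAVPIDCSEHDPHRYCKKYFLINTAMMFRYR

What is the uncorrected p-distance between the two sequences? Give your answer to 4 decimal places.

0.2632

Mismatches occur at site 1 (F/S), site 2 (H/Q), site 12 (K/I), site 13 (R/D), site 15 (W/S), site 18 (G/D), site 20 (A/H), site 25 (V/K), site 32 (L/A), site 33 (P/M).
There are 10 differences over 38 sites, so p = 10/38 = 0.2632.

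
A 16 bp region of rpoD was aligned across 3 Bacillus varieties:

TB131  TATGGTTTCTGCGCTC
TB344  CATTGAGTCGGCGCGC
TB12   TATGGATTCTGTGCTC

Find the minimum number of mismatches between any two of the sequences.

2

Pairwise Hamming distances:
  TB131 vs TB344: 6
  TB131 vs TB12: 2
  TB344 vs TB12: 6
The smallest is 2, between TB131 and TB12.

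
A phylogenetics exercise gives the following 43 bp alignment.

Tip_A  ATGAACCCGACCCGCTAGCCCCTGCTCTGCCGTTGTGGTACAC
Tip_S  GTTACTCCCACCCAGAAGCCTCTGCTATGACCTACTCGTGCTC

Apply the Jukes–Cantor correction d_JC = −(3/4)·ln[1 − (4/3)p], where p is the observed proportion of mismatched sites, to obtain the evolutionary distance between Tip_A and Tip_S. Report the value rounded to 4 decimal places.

Differing sites — 1:A/G; 3:G/T; 5:A/C; 6:C/T; 9:G/C; 14:G/A; 15:C/G; 16:T/A; 21:C/T; 27:C/A; 30:C/A; 32:G/C; 34:T/A; 35:G/C; 37:G/C; 40:A/G; 42:A/T.
p = 17/43 = 0.395349.
d = −0.75 · ln(1 − (4/3)·0.395349) = −0.75 · ln(0.472868) = −0.75 · (-0.748939) = 0.5617.

0.5617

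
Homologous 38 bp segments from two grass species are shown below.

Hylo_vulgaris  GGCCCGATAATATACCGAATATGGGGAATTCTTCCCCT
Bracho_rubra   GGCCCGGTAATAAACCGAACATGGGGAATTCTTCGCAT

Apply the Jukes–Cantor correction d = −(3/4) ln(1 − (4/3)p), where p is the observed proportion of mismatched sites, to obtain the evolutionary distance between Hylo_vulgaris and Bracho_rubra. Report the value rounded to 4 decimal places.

0.1447

Differing sites — 7:A/G; 13:T/A; 20:T/C; 35:C/G; 37:C/A.
p = 5/38 = 0.131579.
d = −0.75 · ln(1 − (4/3)·0.131579) = −0.75 · ln(0.824561) = −0.75 · (-0.192904) = 0.1447.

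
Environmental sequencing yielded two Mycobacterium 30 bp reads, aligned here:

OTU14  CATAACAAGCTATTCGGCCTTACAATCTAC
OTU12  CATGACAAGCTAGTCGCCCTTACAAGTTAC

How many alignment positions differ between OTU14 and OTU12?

5

The sequences differ at positions 4 (A/G), 13 (T/G), 17 (G/C), 26 (T/G), 27 (C/T).
That gives 5 mismatches out of 30 aligned sites, so the Hamming distance is 5.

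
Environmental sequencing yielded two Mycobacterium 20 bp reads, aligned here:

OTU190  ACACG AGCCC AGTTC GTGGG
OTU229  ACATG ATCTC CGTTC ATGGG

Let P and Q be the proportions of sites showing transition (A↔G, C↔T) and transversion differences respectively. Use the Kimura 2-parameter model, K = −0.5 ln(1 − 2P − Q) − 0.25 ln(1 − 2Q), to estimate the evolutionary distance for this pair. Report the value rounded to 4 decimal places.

The sequences differ at positions 4 (C/T, transition), 7 (G/T, transversion), 9 (C/T, transition), 11 (A/C, transversion), 16 (G/A, transition).
Of the 5 differences, 3 transitions and 2 transversions over 20 sites: P = 3/20 = 0.150000, Q = 2/20 = 0.100000.
d = −0.5·ln(0.600000) − 0.25·ln(0.800000) = −0.5·(-0.510826) − 0.25·(-0.223144) = 0.3112.

0.3112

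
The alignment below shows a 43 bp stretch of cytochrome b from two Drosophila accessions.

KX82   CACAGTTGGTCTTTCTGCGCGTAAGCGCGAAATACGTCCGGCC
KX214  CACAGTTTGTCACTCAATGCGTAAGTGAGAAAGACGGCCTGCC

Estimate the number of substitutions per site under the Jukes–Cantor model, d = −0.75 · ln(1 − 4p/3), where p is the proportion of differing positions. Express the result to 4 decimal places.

0.3129

Differing sites — 8:G/T; 12:T/A; 13:T/C; 16:T/A; 17:G/A; 18:C/T; 26:C/T; 28:C/A; 33:T/G; 37:T/G; 40:G/T.
p = 11/43 = 0.255814.
d = −0.75 · ln(1 − (4/3)·0.255814) = −0.75 · ln(0.658915) = −0.75 · (-0.417161) = 0.3129.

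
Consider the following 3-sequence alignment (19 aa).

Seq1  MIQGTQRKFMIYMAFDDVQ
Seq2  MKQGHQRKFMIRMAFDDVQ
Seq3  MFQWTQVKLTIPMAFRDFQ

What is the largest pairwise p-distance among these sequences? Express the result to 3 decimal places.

0.474

Pairwise Hamming distances:
  Seq1 vs Seq2: 3
  Seq1 vs Seq3: 8
  Seq2 vs Seq3: 9
The largest is 9 mismatches, between Seq2 and Seq3; p = 9/19 = 0.474.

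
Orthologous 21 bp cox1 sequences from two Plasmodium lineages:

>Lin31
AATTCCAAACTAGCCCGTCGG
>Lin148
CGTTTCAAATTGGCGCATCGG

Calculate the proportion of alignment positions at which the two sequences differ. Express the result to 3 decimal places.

0.333

Mismatches occur at site 1 (A/C), site 2 (A/G), site 5 (C/T), site 10 (C/T), site 12 (A/G), site 15 (C/G), site 17 (G/A).
There are 7 differences over 21 sites, so p = 7/21 = 0.333.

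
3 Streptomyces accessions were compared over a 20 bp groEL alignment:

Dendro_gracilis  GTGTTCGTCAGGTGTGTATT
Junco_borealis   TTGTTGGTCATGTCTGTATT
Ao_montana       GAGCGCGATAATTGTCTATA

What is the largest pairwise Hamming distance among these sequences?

12

Pairwise Hamming distances:
  Dendro_gracilis vs Junco_borealis: 4
  Dendro_gracilis vs Ao_montana: 9
  Junco_borealis vs Ao_montana: 12
The largest is 12, between Junco_borealis and Ao_montana.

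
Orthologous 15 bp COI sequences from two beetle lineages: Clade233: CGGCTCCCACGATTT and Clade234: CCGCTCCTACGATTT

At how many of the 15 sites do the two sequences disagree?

2

Differing sites — 2:G/C; 8:C/T.
That gives 2 mismatches out of 15 aligned sites, so the Hamming distance is 2.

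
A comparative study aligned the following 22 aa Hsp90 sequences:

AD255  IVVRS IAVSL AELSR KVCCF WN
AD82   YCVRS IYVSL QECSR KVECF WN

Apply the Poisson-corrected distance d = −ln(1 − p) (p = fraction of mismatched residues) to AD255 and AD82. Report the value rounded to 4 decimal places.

0.3185

Mismatches occur at site 1 (I↔Y), site 2 (V↔C), site 7 (A↔Y), site 11 (A↔Q), site 13 (L↔C), site 18 (C↔E).
p = 6/22 = 0.272727.
d = −ln(1 − 0.272727) = −ln(0.727273) = 0.3185.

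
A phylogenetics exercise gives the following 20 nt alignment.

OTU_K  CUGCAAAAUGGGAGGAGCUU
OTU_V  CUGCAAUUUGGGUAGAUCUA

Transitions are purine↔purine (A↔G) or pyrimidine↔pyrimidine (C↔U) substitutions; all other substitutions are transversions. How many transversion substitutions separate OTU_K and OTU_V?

Differing sites — 7:A/U (Tv); 8:A/U (Tv); 13:A/U (Tv); 14:G/A (Ti); 17:G/U (Tv); 20:U/A (Tv).
Of the 6 differences, 1 transition and 5 transversions, so the answer is 5.

5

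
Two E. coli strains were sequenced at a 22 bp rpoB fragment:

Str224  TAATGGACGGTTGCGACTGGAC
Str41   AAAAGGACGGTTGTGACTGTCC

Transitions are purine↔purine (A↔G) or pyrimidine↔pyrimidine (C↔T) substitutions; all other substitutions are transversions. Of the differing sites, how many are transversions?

4

Mismatches occur at site 1 (T/A, transversion), site 4 (T/A, transversion), site 14 (C/T, transition), site 20 (G/T, transversion), site 21 (A/C, transversion).
Of the 5 differences, 1 transition and 4 transversions, so the answer is 4.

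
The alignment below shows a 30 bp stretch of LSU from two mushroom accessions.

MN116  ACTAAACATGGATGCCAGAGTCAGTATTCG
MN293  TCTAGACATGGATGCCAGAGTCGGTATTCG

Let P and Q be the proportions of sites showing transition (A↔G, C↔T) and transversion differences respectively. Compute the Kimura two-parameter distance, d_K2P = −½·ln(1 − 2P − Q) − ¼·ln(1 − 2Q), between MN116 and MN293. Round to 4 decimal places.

0.1084

Mismatches occur at site 1 (A→T, transversion), site 5 (A→G, transition), site 23 (A→G, transition).
Of the 3 differences, 2 transitions and 1 transversion over 30 sites: P = 2/30 = 0.066667, Q = 1/30 = 0.033333.
d = −0.5·ln(0.833333) − 0.25·ln(0.933334) = −0.5·(-0.182322) − 0.25·(-0.068992) = 0.1084.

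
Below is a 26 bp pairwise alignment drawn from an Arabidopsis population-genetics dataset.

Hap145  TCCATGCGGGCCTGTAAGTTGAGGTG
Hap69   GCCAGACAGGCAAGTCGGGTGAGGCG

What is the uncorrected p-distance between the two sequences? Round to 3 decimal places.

0.385

The sequences differ at positions 1 (T/G), 5 (T/G), 6 (G/A), 8 (G/A), 12 (C/A), 13 (T/A), 16 (A/C), 17 (A/G), 19 (T/G), 25 (T/C).
There are 10 differences over 26 sites, so p = 10/26 = 0.385.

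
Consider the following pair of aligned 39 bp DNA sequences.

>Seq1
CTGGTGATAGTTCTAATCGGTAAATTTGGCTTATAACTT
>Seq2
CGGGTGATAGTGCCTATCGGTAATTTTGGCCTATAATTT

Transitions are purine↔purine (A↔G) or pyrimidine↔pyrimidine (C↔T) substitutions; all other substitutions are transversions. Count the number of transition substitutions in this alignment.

Mismatches occur at site 2 (T↔G, transversion), site 12 (T↔G, transversion), site 14 (T↔C, transition), site 15 (A↔T, transversion), site 24 (A↔T, transversion), site 31 (T↔C, transition), site 37 (C↔T, transition).
Of the 7 differences, 3 transitions and 4 transversions, so the answer is 3.

3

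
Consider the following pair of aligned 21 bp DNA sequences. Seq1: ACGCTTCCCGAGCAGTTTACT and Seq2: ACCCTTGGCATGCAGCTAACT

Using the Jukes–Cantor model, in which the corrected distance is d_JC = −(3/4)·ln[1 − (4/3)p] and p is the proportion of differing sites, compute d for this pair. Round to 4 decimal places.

Mismatches occur at site 3 (G↔C), site 7 (C↔G), site 8 (C↔G), site 10 (G↔A), site 11 (A↔T), site 16 (T↔C), site 18 (T↔A).
p = 7/21 = 0.333333.
d = −0.75 · ln(1 − (4/3)·0.333333) = −0.75 · ln(0.555556) = −0.75 · (-0.587786) = 0.4408.

0.4408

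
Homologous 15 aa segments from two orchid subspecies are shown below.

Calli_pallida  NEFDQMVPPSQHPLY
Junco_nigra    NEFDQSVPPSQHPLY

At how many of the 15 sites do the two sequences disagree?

The sequences differ at position 6 (M/S).
That gives 1 mismatch out of 15 aligned sites, so the Hamming distance is 1.

1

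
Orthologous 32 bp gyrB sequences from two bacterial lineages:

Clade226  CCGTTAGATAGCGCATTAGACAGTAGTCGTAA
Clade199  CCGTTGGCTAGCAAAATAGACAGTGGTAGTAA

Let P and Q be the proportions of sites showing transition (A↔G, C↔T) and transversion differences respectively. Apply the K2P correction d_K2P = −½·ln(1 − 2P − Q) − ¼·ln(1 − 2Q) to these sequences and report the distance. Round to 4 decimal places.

Differing sites — 6:A/G (Ti); 8:A/C (Tv); 13:G/A (Ti); 14:C/A (Tv); 16:T/A (Tv); 25:A/G (Ti); 28:C/A (Tv).
Of the 7 differences, 3 transitions and 4 transversions over 32 sites: P = 3/32 = 0.093750, Q = 4/32 = 0.125000.
d = −0.5·ln(0.687500) − 0.25·ln(0.750000) = −0.5·(-0.374693) − 0.25·(-0.287682) = 0.2593.

0.2593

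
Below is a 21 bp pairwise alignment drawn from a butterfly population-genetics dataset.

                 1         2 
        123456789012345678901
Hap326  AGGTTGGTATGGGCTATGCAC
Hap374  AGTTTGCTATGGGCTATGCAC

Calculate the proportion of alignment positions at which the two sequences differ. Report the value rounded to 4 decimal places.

The sequences differ at positions 3 (G/T), 7 (G/C).
There are 2 differences over 21 sites, so p = 2/21 = 0.0952.

0.0952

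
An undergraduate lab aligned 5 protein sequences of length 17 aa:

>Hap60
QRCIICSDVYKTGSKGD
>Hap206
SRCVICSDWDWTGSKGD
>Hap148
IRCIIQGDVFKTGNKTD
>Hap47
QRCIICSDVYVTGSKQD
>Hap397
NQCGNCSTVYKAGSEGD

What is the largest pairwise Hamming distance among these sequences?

Pairwise Hamming distances:
  Hap60 vs Hap206: 5
  Hap60 vs Hap148: 6
  Hap60 vs Hap47: 2
  Hap60 vs Hap397: 7
  Hap206 vs Hap148: 9
  Hap206 vs Hap47: 6
  Hap206 vs Hap397: 10
  Hap148 vs Hap47: 7
  Hap148 vs Hap397: 12
  Hap47 vs Hap397: 9
The largest is 12, between Hap148 and Hap397.

12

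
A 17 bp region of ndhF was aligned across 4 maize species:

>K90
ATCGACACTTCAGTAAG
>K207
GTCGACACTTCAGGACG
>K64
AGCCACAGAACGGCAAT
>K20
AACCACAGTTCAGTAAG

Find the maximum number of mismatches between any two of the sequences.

10

Pairwise Hamming distances:
  K90 vs K207: 3
  K90 vs K64: 8
  K90 vs K20: 3
  K207 vs K64: 10
  K207 vs K20: 6
  K64 vs K20: 6
The largest is 10, between K207 and K64.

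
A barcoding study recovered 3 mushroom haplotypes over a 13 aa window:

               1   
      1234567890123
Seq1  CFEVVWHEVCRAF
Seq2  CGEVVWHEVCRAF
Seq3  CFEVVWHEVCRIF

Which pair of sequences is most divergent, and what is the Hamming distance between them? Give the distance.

Pairwise Hamming distances:
  Seq1 vs Seq2: 1
  Seq1 vs Seq3: 1
  Seq2 vs Seq3: 2
The largest is 2, between Seq2 and Seq3.

2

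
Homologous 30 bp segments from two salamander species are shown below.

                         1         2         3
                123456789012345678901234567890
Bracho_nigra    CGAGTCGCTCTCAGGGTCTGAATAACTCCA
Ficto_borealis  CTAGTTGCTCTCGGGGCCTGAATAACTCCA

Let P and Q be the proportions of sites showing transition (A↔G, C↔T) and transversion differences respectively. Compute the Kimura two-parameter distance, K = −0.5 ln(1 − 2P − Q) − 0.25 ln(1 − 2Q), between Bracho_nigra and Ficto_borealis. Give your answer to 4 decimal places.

0.1501

Mismatches occur at site 2 (G/T, transversion), site 6 (C/T, transition), site 13 (A/G, transition), site 17 (T/C, transition).
Of the 4 differences, 3 transitions and 1 transversion over 30 sites: P = 3/30 = 0.100000, Q = 1/30 = 0.033333.
d = −0.5·ln(0.766667) − 0.25·ln(0.933334) = −0.5·(-0.265703) − 0.25·(-0.068992) = 0.1501.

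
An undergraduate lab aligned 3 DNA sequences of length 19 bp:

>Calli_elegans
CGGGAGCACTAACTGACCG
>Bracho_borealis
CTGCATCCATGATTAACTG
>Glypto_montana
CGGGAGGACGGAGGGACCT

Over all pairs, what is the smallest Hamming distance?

Pairwise Hamming distances:
  Calli_elegans vs Bracho_borealis: 9
  Calli_elegans vs Glypto_montana: 6
  Bracho_borealis vs Glypto_montana: 12
The smallest is 6, between Calli_elegans and Glypto_montana.

6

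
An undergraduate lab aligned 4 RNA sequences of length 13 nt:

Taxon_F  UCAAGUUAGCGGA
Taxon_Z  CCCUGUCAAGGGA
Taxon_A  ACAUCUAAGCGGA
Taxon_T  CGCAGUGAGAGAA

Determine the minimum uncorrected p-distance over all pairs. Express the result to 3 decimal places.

Pairwise Hamming distances:
  Taxon_F vs Taxon_Z: 6
  Taxon_F vs Taxon_A: 4
  Taxon_F vs Taxon_T: 6
  Taxon_Z vs Taxon_A: 6
  Taxon_Z vs Taxon_T: 6
  Taxon_A vs Taxon_T: 8
The smallest is 4 mismatches, between Taxon_F and Taxon_A; p = 4/13 = 0.308.

0.308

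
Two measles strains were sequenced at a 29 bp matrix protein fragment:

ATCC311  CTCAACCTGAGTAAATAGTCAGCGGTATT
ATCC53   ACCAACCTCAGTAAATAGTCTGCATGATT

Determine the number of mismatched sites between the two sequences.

7

Differing sites — 1:C/A; 2:T/C; 9:G/C; 21:A/T; 24:G/A; 25:G/T; 26:T/G.
That gives 7 mismatches out of 29 aligned sites, so the Hamming distance is 7.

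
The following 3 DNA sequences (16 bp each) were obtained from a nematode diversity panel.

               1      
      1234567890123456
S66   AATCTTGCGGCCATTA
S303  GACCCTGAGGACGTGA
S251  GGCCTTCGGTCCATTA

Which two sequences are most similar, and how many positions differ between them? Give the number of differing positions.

Pairwise Hamming distances:
  S66 vs S303: 7
  S66 vs S251: 6
  S303 vs S251: 8
The smallest is 6, between S66 and S251.

6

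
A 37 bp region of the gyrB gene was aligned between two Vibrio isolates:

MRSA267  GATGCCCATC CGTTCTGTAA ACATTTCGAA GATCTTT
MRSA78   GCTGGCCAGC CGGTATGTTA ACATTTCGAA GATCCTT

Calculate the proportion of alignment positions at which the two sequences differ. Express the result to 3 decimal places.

0.189

The sequences differ at positions 2 (A/C), 5 (C/G), 9 (T/G), 13 (T/G), 15 (C/A), 19 (A/T), 35 (T/C).
There are 7 differences over 37 sites, so p = 7/37 = 0.189.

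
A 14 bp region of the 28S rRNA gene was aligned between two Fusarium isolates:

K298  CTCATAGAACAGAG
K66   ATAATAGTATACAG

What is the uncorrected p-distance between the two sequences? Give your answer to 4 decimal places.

0.3571

The sequences differ at positions 1 (C/A), 3 (C/A), 8 (A/T), 10 (C/T), 12 (G/C).
There are 5 differences over 14 sites, so p = 5/14 = 0.3571.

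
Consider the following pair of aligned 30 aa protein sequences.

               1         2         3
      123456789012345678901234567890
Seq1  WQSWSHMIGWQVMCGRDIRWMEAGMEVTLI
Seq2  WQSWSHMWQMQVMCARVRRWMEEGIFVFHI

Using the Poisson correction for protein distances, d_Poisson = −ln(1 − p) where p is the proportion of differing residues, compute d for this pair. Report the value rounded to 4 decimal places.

0.4568

The sequences differ at positions 8 (I/W), 9 (G/Q), 10 (W/M), 15 (G/A), 17 (D/V), 18 (I/R), 23 (A/E), 25 (M/I), 26 (E/F), 28 (T/F), 29 (L/H).
p = 11/30 = 0.366667.
d = −ln(1 − 0.366667) = −ln(0.633333) = 0.4568.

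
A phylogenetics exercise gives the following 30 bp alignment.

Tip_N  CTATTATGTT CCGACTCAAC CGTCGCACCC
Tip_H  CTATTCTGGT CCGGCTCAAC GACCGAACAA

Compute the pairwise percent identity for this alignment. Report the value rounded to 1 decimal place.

Mismatches occur at site 6 (A↔C), site 9 (T↔G), site 14 (A↔G), site 21 (C↔G), site 22 (G↔A), site 23 (T↔C), site 26 (C↔A), site 29 (C↔A), site 30 (C↔A).
21 of the 30 sites match, so the percent identity is 21/30 × 100 = 70.0%.

70.0%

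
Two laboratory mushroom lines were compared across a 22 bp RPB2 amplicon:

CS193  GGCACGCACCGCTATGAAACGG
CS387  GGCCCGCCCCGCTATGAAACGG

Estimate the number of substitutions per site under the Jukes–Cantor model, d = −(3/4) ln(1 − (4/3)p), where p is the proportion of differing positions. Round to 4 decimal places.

Differing sites — 4:A/C; 8:A/C.
p = 2/22 = 0.090909.
d = −0.75 · ln(1 − (4/3)·0.090909) = −0.75 · ln(0.878788) = −0.75 · (-0.129212) = 0.0969.

0.0969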